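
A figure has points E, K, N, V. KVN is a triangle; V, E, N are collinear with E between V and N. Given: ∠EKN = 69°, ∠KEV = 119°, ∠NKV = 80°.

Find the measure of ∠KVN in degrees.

1. ∠KEN = 61°  [linear pair at E on VN]
2. ∠ENK = 50°  [△KEN]
3. ∠KNV = 50°  [E on ray NV]
4. ∠KVN = 50°  [△KVN]

∠KVN = 50°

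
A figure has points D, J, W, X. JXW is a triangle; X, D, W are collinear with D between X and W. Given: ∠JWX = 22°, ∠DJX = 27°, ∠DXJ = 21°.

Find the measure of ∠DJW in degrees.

∠DJW = 110°

1. ∠DWJ = 22°  [D on ray WX]
2. ∠JDX = 132°  [△JXD]
3. ∠JDW = 48°  [linear pair at D on XW]
4. ∠DJW = 110°  [△JDW]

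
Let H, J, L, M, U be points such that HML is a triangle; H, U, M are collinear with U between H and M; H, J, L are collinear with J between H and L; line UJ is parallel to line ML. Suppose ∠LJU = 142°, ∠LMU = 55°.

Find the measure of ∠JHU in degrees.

∠JHU = 87°

1. ∠HJU = 38°  [linear pair at J on HL]
2. ∠HML = 55°  [U on ray MH]
3. ∠HLM = 38°  [UJ∥ML, corresponding at J]
4. ∠LHM = 87°  [△HML]
5. ∠JHU = 87°  [U on HM, J on HL]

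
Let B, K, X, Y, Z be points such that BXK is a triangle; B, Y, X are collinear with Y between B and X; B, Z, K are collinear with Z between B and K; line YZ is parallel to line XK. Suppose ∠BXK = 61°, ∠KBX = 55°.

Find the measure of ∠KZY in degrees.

1. ∠BKX = 64°  [△BXK]
2. ∠BZY = 64°  [YZ∥XK, corresponding at Z]
3. ∠KZY = 116°  [linear pair at Z on BK]

∠KZY = 116°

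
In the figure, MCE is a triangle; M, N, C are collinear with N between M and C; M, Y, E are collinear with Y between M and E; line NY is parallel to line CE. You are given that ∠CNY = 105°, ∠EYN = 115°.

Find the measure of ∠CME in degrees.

∠CME = 40°

1. ∠MNY = 75°  [linear pair at N on MC]
2. ∠MYN = 65°  [linear pair at Y on ME]
3. ∠NMY = 40°  [△MNY]
4. ∠CME = 40°  [N on MC, Y on ME]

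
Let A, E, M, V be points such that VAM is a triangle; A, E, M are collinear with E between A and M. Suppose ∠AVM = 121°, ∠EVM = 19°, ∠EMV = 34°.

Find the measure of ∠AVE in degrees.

1. ∠MEV = 127°  [△VEM]
2. ∠AMV = 34°  [E on ray MA]
3. ∠AEV = 53°  [linear pair at E on AM]
4. ∠MAV = 25°  [△VAM]
5. ∠EAV = 25°  [E on ray AM]
6. ∠AVE = 102°  [△VAE]

∠AVE = 102°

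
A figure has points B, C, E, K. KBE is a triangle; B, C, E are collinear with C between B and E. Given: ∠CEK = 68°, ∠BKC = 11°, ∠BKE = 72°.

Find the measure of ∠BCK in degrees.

1. ∠BEK = 68°  [C on ray EB]
2. ∠EBK = 40°  [△KBE]
3. ∠CBK = 40°  [C on ray BE]
4. ∠BCK = 129°  [△KBC]

∠BCK = 129°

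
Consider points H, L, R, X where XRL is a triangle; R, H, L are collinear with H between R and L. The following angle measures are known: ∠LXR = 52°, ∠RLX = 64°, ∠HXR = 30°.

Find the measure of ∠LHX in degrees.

∠LHX = 94°

1. ∠LRX = 64°  [△XRL]
2. ∠HRX = 64°  [H on ray RL]
3. ∠RHX = 86°  [△XRH]
4. ∠LHX = 94°  [linear pair at H on RL]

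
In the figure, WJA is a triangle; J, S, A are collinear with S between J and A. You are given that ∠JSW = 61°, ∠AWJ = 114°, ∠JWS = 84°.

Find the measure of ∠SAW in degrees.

1. ∠SJW = 35°  [△WJS]
2. ∠AJW = 35°  [S on ray JA]
3. ∠JAW = 31°  [△WJA]
4. ∠SAW = 31°  [S on ray AJ]

∠SAW = 31°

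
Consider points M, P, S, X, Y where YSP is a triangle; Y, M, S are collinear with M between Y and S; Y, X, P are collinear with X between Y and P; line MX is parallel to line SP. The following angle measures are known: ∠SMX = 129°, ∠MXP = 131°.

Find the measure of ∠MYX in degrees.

∠MYX = 80°

1. ∠XMY = 51°  [linear pair at M on YS]
2. ∠MXY = 49°  [linear pair at X on YP]
3. ∠MYX = 80°  [△YMX]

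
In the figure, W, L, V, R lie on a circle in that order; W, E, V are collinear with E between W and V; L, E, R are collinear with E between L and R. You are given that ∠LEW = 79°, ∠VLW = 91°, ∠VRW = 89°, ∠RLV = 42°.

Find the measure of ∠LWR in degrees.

1. ∠REV = 79°  [vertical angles at E]
2. ∠RWV = 42°  [same arc VR]
3. ∠REW = 101°  [linear pair at E on WV]
4. ∠RVW = 49°  [△WVR]
5. ∠LRW = 37°  [△WER]
6. ∠RLW = 49°  [same arc WR]
7. ∠LWR = 94°  [△WLR]

∠LWR = 94°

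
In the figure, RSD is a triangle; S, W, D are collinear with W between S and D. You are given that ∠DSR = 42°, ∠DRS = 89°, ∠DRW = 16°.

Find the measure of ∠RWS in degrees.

1. ∠RDS = 49°  [△RSD]
2. ∠RDW = 49°  [W on ray DS]
3. ∠DWR = 115°  [△RWD]
4. ∠RWS = 65°  [linear pair at W on SD]

∠RWS = 65°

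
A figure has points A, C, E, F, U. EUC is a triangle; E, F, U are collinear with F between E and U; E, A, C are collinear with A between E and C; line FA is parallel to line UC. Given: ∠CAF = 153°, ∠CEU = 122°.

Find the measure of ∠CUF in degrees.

1. ∠EAF = 27°  [linear pair at A on EC]
2. ∠AEF = 122°  [F on EU, A on EC]
3. ∠AFE = 31°  [△EFA]
4. ∠AFU = 149°  [linear pair at F on EU]
5. ∠CUF = 31°  [FA∥UC, co-interior at U–F]

∠CUF = 31°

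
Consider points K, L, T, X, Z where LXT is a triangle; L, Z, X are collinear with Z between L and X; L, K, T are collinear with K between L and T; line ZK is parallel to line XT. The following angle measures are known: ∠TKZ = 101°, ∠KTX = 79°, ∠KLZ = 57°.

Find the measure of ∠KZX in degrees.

∠KZX = 136°

1. ∠LKZ = 79°  [linear pair at K on LT]
2. ∠KZL = 44°  [△LZK]
3. ∠KZX = 136°  [linear pair at Z on LX]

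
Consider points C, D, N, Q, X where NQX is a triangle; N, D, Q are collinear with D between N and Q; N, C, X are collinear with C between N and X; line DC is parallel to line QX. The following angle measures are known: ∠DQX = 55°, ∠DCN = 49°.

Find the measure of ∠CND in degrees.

∠CND = 76°

1. ∠NQX = 55°  [D on ray QN]
2. ∠NXQ = 49°  [DC∥QX, corresponding at C]
3. ∠QNX = 76°  [△NQX]
4. ∠CND = 76°  [D on NQ, C on NX]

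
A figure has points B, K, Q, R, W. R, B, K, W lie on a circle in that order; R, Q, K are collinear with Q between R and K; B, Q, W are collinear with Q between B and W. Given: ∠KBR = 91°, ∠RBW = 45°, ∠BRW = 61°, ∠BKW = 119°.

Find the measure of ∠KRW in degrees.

∠KRW = 46°

1. ∠KWR = 89°  [cyclic RBKW, opposite ∠B+∠W]
2. ∠RKW = 45°  [same arc RW]
3. ∠KRW = 46°  [△RKW]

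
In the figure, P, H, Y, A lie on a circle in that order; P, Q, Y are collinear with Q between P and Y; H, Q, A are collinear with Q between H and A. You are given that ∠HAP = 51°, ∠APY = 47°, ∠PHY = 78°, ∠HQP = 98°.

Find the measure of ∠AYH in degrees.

1. ∠HYP = 51°  [same arc PH]
2. ∠AHY = 47°  [same arc YA]
3. ∠HPY = 51°  [△PHY]
4. ∠HAY = 51°  [same arc HY]
5. ∠AYH = 82°  [△HYA]

∠AYH = 82°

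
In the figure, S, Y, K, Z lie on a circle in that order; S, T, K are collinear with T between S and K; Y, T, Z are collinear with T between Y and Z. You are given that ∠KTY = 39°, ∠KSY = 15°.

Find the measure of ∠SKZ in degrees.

1. ∠STZ = 39°  [vertical angles at T]
2. ∠KZY = 15°  [same arc YK]
3. ∠KTZ = 141°  [linear pair at T on SK]
4. ∠SKZ = 24°  [△KTZ]

∠SKZ = 24°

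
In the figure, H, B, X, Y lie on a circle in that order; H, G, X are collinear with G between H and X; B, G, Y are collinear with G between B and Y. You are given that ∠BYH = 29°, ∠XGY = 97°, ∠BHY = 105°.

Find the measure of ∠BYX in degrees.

1. ∠HBY = 46°  [△HBY]
2. ∠HXY = 46°  [same arc HY]
3. ∠BYX = 37°  [△XGY]

∠BYX = 37°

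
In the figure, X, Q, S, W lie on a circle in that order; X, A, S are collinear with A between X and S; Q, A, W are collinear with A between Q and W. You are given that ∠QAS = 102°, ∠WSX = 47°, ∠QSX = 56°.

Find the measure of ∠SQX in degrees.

1. ∠QAX = 78°  [linear pair at A on XS]
2. ∠WQX = 47°  [same arc XW]
3. ∠QXS = 55°  [△XAQ]
4. ∠SQX = 69°  [△XQS]

∠SQX = 69°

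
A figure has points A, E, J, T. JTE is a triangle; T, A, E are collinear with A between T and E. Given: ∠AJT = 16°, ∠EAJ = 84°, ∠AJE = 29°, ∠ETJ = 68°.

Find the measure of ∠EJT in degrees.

∠EJT = 45°

1. ∠AEJ = 67°  [△JAE]
2. ∠JET = 67°  [A on ray ET]
3. ∠EJT = 45°  [△JTE]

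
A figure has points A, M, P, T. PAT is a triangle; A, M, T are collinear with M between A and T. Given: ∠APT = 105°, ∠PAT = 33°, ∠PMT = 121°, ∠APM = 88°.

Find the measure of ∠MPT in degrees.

∠MPT = 17°

1. ∠ATP = 42°  [△PAT]
2. ∠MTP = 42°  [M on ray TA]
3. ∠MPT = 17°  [△PMT]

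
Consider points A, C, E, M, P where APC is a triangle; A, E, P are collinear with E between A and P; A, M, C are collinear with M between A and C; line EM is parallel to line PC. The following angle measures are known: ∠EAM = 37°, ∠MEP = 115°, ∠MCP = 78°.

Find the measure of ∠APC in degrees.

∠APC = 65°

1. ∠CAP = 37°  [E on AP, M on AC]
2. ∠ACP = 78°  [M on ray CA]
3. ∠APC = 65°  [△APC]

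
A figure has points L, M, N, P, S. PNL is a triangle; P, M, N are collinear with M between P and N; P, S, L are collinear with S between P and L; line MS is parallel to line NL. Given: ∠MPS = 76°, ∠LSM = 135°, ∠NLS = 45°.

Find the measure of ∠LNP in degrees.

1. ∠LPN = 76°  [M on PN, S on PL]
2. ∠NLP = 45°  [S on ray LP]
3. ∠LNP = 59°  [△PNL]

∠LNP = 59°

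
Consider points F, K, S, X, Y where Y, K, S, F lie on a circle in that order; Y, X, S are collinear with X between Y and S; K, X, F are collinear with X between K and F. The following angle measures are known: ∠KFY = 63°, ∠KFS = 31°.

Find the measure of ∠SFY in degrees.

1. ∠KSY = 63°  [same arc YK]
2. ∠KYS = 31°  [same arc KS]
3. ∠SKY = 86°  [△YKS]
4. ∠SFY = 94°  [cyclic YKSF, opposite ∠K+∠F]

∠SFY = 94°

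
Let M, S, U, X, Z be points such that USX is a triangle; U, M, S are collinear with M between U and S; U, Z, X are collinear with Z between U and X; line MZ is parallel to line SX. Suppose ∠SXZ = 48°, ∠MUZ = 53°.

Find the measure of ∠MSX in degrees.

1. ∠SXU = 48°  [Z on ray XU]
2. ∠SUX = 53°  [M on US, Z on UX]
3. ∠USX = 79°  [△USX]
4. ∠MSX = 79°  [M on ray SU]

∠MSX = 79°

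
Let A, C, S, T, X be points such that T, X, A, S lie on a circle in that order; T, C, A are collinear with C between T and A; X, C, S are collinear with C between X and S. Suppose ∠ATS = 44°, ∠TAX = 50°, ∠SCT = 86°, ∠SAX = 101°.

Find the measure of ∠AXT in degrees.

1. ∠AXS = 44°  [same arc AS]
2. ∠ASX = 35°  [△XAS]
3. ∠ATX = 35°  [same arc XA]
4. ∠AXT = 95°  [△TXA]

∠AXT = 95°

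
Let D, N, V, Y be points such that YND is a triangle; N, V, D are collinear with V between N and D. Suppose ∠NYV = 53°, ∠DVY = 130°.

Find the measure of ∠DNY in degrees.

∠DNY = 77°

1. ∠NVY = 50°  [linear pair at V on ND]
2. ∠VNY = 77°  [△YNV]
3. ∠DNY = 77°  [V on ray ND]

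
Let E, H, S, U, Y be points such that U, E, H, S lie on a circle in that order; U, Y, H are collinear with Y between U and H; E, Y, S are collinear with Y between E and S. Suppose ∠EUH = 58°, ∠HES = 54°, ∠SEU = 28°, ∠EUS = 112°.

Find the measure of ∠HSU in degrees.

1. ∠HUS = 54°  [same arc HS]
2. ∠SHU = 28°  [same arc US]
3. ∠HSU = 98°  [△UHS]

∠HSU = 98°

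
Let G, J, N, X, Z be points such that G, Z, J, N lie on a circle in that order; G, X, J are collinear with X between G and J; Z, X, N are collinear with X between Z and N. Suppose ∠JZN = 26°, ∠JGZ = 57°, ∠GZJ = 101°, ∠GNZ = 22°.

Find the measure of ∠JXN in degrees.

∠JXN = 48°

1. ∠JGN = 26°  [same arc JN]
2. ∠JNZ = 57°  [same arc ZJ]
3. ∠GNJ = 79°  [cyclic GZJN, opposite ∠Z+∠N]
4. ∠GJN = 75°  [△GJN]
5. ∠JXN = 48°  [△JXN]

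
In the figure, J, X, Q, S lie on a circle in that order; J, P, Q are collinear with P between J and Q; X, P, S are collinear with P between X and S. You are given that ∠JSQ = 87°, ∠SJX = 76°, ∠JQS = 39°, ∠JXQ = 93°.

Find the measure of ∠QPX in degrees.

∠QPX = 61°

1. ∠QJS = 54°  [△JQS]
2. ∠JXS = 39°  [same arc JS]
3. ∠QXS = 54°  [same arc QS]
4. ∠JSX = 65°  [△JXS]
5. ∠JQX = 65°  [same arc JX]
6. ∠QPX = 61°  [△XPQ]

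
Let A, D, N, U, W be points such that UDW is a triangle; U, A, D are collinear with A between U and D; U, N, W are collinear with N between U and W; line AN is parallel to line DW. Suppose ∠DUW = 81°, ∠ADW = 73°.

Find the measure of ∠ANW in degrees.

1. ∠UDW = 73°  [A on ray DU]
2. ∠DWU = 26°  [△UDW]
3. ∠ANU = 26°  [AN∥DW, corresponding at N]
4. ∠ANW = 154°  [linear pair at N on UW]

∠ANW = 154°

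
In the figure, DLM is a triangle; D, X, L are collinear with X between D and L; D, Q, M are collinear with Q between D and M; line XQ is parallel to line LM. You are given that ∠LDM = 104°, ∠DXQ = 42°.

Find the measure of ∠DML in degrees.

1. ∠QDX = 104°  [X on DL, Q on DM]
2. ∠DQX = 34°  [△DXQ]
3. ∠DML = 34°  [XQ∥LM, corresponding at Q]

∠DML = 34°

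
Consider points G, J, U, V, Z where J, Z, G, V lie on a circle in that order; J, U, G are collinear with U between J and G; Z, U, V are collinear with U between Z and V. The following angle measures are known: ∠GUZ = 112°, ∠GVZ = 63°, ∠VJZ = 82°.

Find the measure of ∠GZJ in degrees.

1. ∠GJZ = 63°  [same arc ZG]
2. ∠VGZ = 98°  [cyclic JZGV, opposite ∠J+∠G]
3. ∠GZV = 19°  [△ZGV]
4. ∠JGZ = 49°  [△ZUG]
5. ∠GZJ = 68°  [△JZG]

∠GZJ = 68°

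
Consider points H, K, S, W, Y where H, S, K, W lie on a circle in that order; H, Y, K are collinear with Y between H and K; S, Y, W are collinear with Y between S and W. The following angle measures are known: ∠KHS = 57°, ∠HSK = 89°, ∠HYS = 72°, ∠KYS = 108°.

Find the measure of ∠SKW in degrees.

1. ∠KWS = 57°  [same arc SK]
2. ∠HKS = 34°  [△HSK]
3. ∠KSW = 38°  [△SYK]
4. ∠SKW = 85°  [△SKW]

∠SKW = 85°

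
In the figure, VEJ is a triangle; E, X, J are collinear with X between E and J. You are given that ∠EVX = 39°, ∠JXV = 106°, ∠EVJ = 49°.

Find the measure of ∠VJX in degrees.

∠VJX = 64°

1. ∠EXV = 74°  [linear pair at X on EJ]
2. ∠VEX = 67°  [△VEX]
3. ∠JEV = 67°  [X on ray EJ]
4. ∠EJV = 64°  [△VEJ]
5. ∠VJX = 64°  [X on ray JE]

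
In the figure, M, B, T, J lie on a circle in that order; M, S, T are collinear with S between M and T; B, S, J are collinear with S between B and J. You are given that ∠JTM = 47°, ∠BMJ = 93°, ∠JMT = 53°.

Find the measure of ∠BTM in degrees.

1. ∠JBM = 47°  [same arc MJ]
2. ∠BJM = 40°  [△MBJ]
3. ∠BTM = 40°  [same arc MB]

∠BTM = 40°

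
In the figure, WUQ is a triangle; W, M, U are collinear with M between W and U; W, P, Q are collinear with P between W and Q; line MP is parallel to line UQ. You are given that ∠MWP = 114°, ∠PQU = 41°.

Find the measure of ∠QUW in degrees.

1. ∠QWU = 114°  [M on WU, P on WQ]
2. ∠UQW = 41°  [P on ray QW]
3. ∠QUW = 25°  [△WUQ]

∠QUW = 25°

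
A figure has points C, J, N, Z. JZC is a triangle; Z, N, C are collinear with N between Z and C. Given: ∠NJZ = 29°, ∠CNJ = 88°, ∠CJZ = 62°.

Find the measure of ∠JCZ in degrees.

1. ∠JNZ = 92°  [linear pair at N on ZC]
2. ∠JZN = 59°  [△JZN]
3. ∠CZJ = 59°  [N on ray ZC]
4. ∠JCZ = 59°  [△JZC]

∠JCZ = 59°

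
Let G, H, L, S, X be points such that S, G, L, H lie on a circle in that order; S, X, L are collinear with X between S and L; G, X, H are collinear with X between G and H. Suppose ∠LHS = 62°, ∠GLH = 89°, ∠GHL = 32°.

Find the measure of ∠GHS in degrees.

∠GHS = 30°

1. ∠LGS = 118°  [cyclic SGLH, opposite ∠G+∠H]
2. ∠GSL = 32°  [same arc GL]
3. ∠GLS = 30°  [△SGL]
4. ∠GHS = 30°  [same arc SG]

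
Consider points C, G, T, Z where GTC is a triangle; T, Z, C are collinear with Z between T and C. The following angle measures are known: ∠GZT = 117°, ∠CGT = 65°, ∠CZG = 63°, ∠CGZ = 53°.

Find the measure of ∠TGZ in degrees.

1. ∠GCZ = 64°  [△GZC]
2. ∠GCT = 64°  [Z on ray CT]
3. ∠CTG = 51°  [△GTC]
4. ∠GTZ = 51°  [Z on ray TC]
5. ∠TGZ = 12°  [△GTZ]

∠TGZ = 12°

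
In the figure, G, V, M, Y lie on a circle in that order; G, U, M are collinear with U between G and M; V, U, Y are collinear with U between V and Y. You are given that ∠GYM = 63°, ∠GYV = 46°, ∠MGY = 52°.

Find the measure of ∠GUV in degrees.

∠GUV = 98°

1. ∠GVM = 117°  [cyclic GVMY, opposite ∠V+∠Y]
2. ∠GMY = 65°  [△GMY]
3. ∠GMV = 46°  [same arc GV]
4. ∠MGV = 17°  [△GVM]
5. ∠GVY = 65°  [same arc GY]
6. ∠GUV = 98°  [△GUV]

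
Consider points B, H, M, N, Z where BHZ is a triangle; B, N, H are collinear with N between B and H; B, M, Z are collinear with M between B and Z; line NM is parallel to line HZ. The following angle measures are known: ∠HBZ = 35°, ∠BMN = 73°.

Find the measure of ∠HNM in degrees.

∠HNM = 108°

1. ∠MBN = 35°  [N on BH, M on BZ]
2. ∠BNM = 72°  [△BNM]
3. ∠HNM = 108°  [linear pair at N on BH]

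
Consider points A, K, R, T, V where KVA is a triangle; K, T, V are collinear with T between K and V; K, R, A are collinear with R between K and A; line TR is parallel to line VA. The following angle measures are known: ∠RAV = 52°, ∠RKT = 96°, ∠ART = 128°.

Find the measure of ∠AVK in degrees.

∠AVK = 32°

1. ∠KAV = 52°  [R on ray AK]
2. ∠AKV = 96°  [T on KV, R on KA]
3. ∠AVK = 32°  [△KVA]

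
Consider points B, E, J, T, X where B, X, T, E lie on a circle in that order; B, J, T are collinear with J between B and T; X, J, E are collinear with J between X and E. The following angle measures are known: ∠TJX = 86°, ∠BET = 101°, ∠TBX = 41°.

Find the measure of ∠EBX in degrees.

∠EBX = 75°

1. ∠BJX = 94°  [linear pair at J on BT]
2. ∠BXT = 79°  [cyclic BXTE, opposite ∠X+∠E]
3. ∠BTX = 60°  [△BXT]
4. ∠BXE = 45°  [△BJX]
5. ∠BEX = 60°  [same arc BX]
6. ∠EBX = 75°  [△BXE]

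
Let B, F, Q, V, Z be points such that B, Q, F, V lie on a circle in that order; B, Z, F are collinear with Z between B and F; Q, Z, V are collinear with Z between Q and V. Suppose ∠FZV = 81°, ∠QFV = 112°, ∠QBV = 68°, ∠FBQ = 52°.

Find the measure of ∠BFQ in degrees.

1. ∠BZQ = 81°  [vertical angles at Z]
2. ∠FVQ = 52°  [same arc QF]
3. ∠FZQ = 99°  [linear pair at Z on BF]
4. ∠FQV = 16°  [△QFV]
5. ∠BFQ = 65°  [△QZF]

∠BFQ = 65°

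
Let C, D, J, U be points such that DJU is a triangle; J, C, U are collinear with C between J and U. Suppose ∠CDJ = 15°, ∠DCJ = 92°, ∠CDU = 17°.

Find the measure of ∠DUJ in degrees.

1. ∠DCU = 88°  [linear pair at C on JU]
2. ∠CUD = 75°  [△DCU]
3. ∠DUJ = 75°  [C on ray UJ]

∠DUJ = 75°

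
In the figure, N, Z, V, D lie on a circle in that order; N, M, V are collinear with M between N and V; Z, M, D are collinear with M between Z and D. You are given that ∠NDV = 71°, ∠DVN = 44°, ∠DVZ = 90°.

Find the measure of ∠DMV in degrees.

∠DMV = 111°

1. ∠DNV = 65°  [△NVD]
2. ∠DZV = 65°  [same arc VD]
3. ∠VDZ = 25°  [△ZVD]
4. ∠DMV = 111°  [△VMD]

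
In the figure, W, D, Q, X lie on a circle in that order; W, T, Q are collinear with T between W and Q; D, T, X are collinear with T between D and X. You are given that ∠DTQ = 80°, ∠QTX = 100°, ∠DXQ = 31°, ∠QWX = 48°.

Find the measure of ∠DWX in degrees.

∠DWX = 79°

1. ∠WTX = 80°  [vertical angles at T]
2. ∠DTW = 100°  [linear pair at T on WQ]
3. ∠DWQ = 31°  [same arc DQ]
4. ∠DXW = 52°  [△WTX]
5. ∠WDX = 49°  [△WTD]
6. ∠DWX = 79°  [△WDX]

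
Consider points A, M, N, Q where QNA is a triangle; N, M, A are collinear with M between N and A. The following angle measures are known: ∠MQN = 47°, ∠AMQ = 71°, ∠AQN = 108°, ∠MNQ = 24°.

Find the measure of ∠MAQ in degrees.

1. ∠ANQ = 24°  [M on ray NA]
2. ∠NAQ = 48°  [△QNA]
3. ∠MAQ = 48°  [M on ray AN]

∠MAQ = 48°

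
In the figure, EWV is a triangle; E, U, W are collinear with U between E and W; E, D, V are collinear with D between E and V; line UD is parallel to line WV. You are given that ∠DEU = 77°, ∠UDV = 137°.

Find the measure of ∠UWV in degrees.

∠UWV = 60°

1. ∠EDU = 43°  [linear pair at D on EV]
2. ∠DUE = 60°  [△EUD]
3. ∠DUW = 120°  [linear pair at U on EW]
4. ∠UWV = 60°  [UD∥WV, co-interior at W–U]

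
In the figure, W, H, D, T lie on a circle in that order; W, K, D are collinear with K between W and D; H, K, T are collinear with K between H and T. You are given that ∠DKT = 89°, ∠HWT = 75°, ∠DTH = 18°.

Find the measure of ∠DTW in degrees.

∠DTW = 50°

1. ∠TDW = 73°  [△DKT]
2. ∠HDT = 105°  [cyclic WHDT, opposite ∠W+∠D]
3. ∠DHT = 57°  [△HDT]
4. ∠DWT = 57°  [same arc DT]
5. ∠DTW = 50°  [△WDT]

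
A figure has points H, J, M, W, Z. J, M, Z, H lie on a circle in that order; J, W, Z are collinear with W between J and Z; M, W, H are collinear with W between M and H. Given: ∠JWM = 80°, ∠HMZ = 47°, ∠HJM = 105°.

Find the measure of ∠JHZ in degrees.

∠JHZ = 91°

1. ∠HWZ = 80°  [vertical angles at W]
2. ∠HJZ = 47°  [same arc ZH]
3. ∠HZM = 75°  [cyclic JMZH, opposite ∠J+∠Z]
4. ∠MHZ = 58°  [△MZH]
5. ∠HZJ = 42°  [△ZWH]
6. ∠JHZ = 91°  [△JZH]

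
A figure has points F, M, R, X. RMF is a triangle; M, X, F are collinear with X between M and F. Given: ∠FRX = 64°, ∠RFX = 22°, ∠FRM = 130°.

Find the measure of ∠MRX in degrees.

∠MRX = 66°

1. ∠FXR = 94°  [△RXF]
2. ∠MFR = 22°  [X on ray FM]
3. ∠FMR = 28°  [△RMF]
4. ∠MXR = 86°  [linear pair at X on MF]
5. ∠RMX = 28°  [X on ray MF]
6. ∠MRX = 66°  [△RMX]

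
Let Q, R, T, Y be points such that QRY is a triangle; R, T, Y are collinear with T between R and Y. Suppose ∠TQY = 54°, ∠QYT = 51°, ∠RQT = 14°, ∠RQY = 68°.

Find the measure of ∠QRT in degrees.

1. ∠QYR = 51°  [T on ray YR]
2. ∠QRY = 61°  [△QRY]
3. ∠QRT = 61°  [T on ray RY]

∠QRT = 61°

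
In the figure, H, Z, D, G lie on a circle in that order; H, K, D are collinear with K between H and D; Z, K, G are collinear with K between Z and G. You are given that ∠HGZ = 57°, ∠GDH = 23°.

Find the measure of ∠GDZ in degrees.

1. ∠GZH = 23°  [same arc HG]
2. ∠GHZ = 100°  [△HZG]
3. ∠GDZ = 80°  [cyclic HZDG, opposite ∠H+∠D]

∠GDZ = 80°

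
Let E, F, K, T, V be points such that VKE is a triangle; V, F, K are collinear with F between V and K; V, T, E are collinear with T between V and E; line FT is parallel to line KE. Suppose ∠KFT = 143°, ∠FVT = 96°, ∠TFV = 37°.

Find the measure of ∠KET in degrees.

1. ∠FTV = 47°  [△VFT]
2. ∠ETF = 133°  [linear pair at T on VE]
3. ∠KET = 47°  [FT∥KE, co-interior at E–T]

∠KET = 47°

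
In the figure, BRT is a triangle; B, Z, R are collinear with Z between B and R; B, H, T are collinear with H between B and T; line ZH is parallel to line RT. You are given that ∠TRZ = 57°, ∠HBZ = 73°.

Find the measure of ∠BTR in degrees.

1. ∠BRT = 57°  [Z on ray RB]
2. ∠RBT = 73°  [Z on BR, H on BT]
3. ∠BTR = 50°  [△BRT]

∠BTR = 50°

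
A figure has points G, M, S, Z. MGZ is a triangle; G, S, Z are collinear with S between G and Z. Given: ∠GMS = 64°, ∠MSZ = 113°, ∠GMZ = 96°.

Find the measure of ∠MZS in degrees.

1. ∠GSM = 67°  [linear pair at S on GZ]
2. ∠MGS = 49°  [△MGS]
3. ∠MGZ = 49°  [S on ray GZ]
4. ∠GZM = 35°  [△MGZ]
5. ∠MZS = 35°  [S on ray ZG]

∠MZS = 35°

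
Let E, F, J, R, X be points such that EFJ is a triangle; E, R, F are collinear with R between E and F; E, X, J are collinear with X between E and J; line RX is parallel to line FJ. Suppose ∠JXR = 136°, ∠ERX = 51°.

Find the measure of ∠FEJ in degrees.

∠FEJ = 85°

1. ∠EXR = 44°  [linear pair at X on EJ]
2. ∠REX = 85°  [△ERX]
3. ∠FEJ = 85°  [R on EF, X on EJ]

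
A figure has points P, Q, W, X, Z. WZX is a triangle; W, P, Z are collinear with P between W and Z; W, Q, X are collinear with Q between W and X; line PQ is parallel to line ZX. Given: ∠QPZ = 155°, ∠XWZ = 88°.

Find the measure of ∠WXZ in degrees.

∠WXZ = 67°

1. ∠QPW = 25°  [linear pair at P on WZ]
2. ∠PWQ = 88°  [P on WZ, Q on WX]
3. ∠PQW = 67°  [△WPQ]
4. ∠WXZ = 67°  [PQ∥ZX, corresponding at Q]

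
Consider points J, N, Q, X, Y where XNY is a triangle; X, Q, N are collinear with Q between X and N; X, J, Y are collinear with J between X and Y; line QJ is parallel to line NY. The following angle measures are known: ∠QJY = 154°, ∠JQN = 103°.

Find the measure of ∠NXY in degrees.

1. ∠QJX = 26°  [linear pair at J on XY]
2. ∠JQX = 77°  [linear pair at Q on XN]
3. ∠JXQ = 77°  [△XQJ]
4. ∠NXY = 77°  [Q on XN, J on XY]

∠NXY = 77°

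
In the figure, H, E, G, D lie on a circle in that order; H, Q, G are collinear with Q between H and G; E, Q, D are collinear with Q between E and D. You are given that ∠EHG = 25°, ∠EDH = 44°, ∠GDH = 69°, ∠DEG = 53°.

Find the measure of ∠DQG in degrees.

1. ∠EDG = 25°  [same arc EG]
2. ∠DHG = 53°  [same arc GD]
3. ∠DGH = 58°  [△HGD]
4. ∠DQG = 97°  [△GQD]

∠DQG = 97°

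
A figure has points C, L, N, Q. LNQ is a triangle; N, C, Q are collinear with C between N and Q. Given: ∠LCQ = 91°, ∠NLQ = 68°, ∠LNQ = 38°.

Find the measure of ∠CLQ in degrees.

∠CLQ = 15°

1. ∠LQN = 74°  [△LNQ]
2. ∠CQL = 74°  [C on ray QN]
3. ∠CLQ = 15°  [△LCQ]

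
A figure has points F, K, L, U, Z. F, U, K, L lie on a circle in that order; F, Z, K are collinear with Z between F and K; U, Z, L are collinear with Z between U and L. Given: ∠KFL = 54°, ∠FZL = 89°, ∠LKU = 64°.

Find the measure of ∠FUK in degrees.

∠FUK = 81°

1. ∠KUL = 54°  [same arc KL]
2. ∠KZU = 89°  [vertical angles at Z]
3. ∠KLU = 62°  [△UKL]
4. ∠FKU = 37°  [△UZK]
5. ∠KFU = 62°  [same arc UK]
6. ∠FUK = 81°  [△FUK]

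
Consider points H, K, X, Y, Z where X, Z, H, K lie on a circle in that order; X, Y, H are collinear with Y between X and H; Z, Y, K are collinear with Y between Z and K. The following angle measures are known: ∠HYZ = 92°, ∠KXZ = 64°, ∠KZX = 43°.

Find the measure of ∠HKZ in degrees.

∠HKZ = 49°

1. ∠KYX = 92°  [vertical angles at Y]
2. ∠KHX = 43°  [same arc XK]
3. ∠HYK = 88°  [linear pair at Y on XH]
4. ∠HKZ = 49°  [△HYK]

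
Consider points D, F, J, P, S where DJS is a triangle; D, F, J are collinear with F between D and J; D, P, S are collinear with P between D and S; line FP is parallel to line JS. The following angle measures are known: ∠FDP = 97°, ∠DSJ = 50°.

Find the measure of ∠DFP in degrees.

∠DFP = 33°

1. ∠JDS = 97°  [F on DJ, P on DS]
2. ∠DJS = 33°  [△DJS]
3. ∠DFP = 33°  [FP∥JS, corresponding at F]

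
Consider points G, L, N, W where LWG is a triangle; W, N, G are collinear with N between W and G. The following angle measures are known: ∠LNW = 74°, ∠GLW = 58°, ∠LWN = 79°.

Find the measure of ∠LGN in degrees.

1. ∠GWL = 79°  [N on ray WG]
2. ∠LGW = 43°  [△LWG]
3. ∠LGN = 43°  [N on ray GW]

∠LGN = 43°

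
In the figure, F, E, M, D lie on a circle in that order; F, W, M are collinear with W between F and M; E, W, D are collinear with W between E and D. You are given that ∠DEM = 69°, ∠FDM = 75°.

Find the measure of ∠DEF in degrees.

1. ∠DFM = 69°  [same arc MD]
2. ∠DMF = 36°  [△FMD]
3. ∠DEF = 36°  [same arc FD]

∠DEF = 36°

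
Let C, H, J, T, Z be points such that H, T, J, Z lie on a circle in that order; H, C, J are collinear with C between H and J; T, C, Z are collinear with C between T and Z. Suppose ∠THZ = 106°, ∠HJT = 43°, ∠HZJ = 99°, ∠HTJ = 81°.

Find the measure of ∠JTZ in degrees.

∠JTZ = 50°

1. ∠TJZ = 74°  [cyclic HTJZ, opposite ∠H+∠J]
2. ∠JHT = 56°  [△HTJ]
3. ∠JZT = 56°  [same arc TJ]
4. ∠JTZ = 50°  [△TJZ]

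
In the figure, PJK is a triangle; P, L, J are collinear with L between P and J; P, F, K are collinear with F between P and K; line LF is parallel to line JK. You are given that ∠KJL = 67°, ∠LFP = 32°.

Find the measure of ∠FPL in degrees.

∠FPL = 81°

1. ∠KJP = 67°  [L on ray JP]
2. ∠JKP = 32°  [LF∥JK, corresponding at F]
3. ∠JPK = 81°  [△PJK]
4. ∠FPL = 81°  [L on PJ, F on PK]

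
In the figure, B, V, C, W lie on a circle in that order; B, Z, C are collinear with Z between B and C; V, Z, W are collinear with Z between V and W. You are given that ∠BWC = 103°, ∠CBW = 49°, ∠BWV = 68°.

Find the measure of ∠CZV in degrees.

∠CZV = 63°

1. ∠CVW = 49°  [same arc CW]
2. ∠BCV = 68°  [same arc BV]
3. ∠CZV = 63°  [△VZC]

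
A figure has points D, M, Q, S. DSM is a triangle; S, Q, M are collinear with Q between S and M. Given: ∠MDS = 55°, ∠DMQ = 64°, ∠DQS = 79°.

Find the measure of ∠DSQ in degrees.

1. ∠DMS = 64°  [Q on ray MS]
2. ∠DSM = 61°  [△DSM]
3. ∠DSQ = 61°  [Q on ray SM]

∠DSQ = 61°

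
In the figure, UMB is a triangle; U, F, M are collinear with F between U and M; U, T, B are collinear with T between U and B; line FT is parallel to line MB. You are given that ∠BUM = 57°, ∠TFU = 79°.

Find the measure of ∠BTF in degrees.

1. ∠FUT = 57°  [F on UM, T on UB]
2. ∠FTU = 44°  [△UFT]
3. ∠BTF = 136°  [linear pair at T on UB]

∠BTF = 136°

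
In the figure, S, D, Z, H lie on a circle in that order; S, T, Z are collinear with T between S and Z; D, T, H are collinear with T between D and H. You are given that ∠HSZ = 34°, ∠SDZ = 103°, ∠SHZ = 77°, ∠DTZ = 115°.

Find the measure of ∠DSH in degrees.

1. ∠HZS = 69°  [△SZH]
2. ∠HTS = 115°  [vertical angles at T]
3. ∠HDS = 69°  [same arc SH]
4. ∠DHS = 31°  [△STH]
5. ∠DSH = 80°  [△SDH]

∠DSH = 80°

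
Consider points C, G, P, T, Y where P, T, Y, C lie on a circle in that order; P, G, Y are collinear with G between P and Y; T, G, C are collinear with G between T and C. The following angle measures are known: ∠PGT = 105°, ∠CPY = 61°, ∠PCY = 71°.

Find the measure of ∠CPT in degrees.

1. ∠CGY = 105°  [vertical angles at G]
2. ∠CTY = 61°  [same arc YC]
3. ∠CYP = 48°  [△PYC]
4. ∠TCY = 27°  [△YGC]
5. ∠CYT = 92°  [△TYC]
6. ∠CPT = 88°  [cyclic PTYC, opposite ∠P+∠Y]

∠CPT = 88°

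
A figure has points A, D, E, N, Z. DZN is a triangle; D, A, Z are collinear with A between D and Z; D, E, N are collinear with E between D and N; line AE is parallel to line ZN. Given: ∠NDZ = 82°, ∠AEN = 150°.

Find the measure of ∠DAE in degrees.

∠DAE = 68°

1. ∠ADE = 82°  [A on DZ, E on DN]
2. ∠AED = 30°  [linear pair at E on DN]
3. ∠DAE = 68°  [△DAE]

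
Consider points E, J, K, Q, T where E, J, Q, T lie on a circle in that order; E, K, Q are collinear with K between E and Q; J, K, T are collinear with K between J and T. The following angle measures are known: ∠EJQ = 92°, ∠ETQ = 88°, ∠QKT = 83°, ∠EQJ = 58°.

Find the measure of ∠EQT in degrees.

1. ∠JEQ = 30°  [△EJQ]
2. ∠JTQ = 30°  [same arc JQ]
3. ∠EQT = 67°  [△QKT]

∠EQT = 67°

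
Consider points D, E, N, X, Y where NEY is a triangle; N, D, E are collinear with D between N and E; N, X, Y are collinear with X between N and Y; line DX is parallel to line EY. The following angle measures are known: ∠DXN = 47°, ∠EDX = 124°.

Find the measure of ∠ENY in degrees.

∠ENY = 77°

1. ∠NDX = 56°  [linear pair at D on NE]
2. ∠DNX = 77°  [△NDX]
3. ∠ENY = 77°  [D on NE, X on NY]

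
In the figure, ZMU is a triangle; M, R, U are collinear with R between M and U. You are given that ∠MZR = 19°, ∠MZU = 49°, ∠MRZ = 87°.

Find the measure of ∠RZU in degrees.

∠RZU = 30°

1. ∠RMZ = 74°  [△ZMR]
2. ∠URZ = 93°  [linear pair at R on MU]
3. ∠UMZ = 74°  [R on ray MU]
4. ∠MUZ = 57°  [△ZMU]
5. ∠RUZ = 57°  [R on ray UM]
6. ∠RZU = 30°  [△ZRU]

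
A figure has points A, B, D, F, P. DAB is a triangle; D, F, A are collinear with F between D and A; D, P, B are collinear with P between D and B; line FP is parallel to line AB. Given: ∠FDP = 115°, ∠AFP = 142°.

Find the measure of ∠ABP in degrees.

∠ABP = 27°

1. ∠DFP = 38°  [linear pair at F on DA]
2. ∠DPF = 27°  [△DFP]
3. ∠BPF = 153°  [linear pair at P on DB]
4. ∠ABP = 27°  [FP∥AB, co-interior at B–P]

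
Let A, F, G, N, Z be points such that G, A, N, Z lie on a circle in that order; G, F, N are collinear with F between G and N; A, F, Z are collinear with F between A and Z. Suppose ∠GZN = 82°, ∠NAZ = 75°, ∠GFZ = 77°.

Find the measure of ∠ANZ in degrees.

1. ∠NGZ = 75°  [same arc NZ]
2. ∠NFZ = 103°  [linear pair at F on GN]
3. ∠GNZ = 23°  [△GNZ]
4. ∠AZN = 54°  [△NFZ]
5. ∠ANZ = 51°  [△ANZ]

∠ANZ = 51°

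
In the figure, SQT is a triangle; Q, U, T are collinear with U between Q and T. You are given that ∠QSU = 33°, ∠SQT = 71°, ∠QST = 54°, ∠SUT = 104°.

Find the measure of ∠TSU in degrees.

1. ∠QTS = 55°  [△SQT]
2. ∠STU = 55°  [U on ray TQ]
3. ∠TSU = 21°  [△SUT]

∠TSU = 21°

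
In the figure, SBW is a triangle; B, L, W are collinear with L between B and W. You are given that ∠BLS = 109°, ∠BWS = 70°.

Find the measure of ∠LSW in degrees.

1. ∠SLW = 71°  [linear pair at L on BW]
2. ∠LWS = 70°  [L on ray WB]
3. ∠LSW = 39°  [△SLW]

∠LSW = 39°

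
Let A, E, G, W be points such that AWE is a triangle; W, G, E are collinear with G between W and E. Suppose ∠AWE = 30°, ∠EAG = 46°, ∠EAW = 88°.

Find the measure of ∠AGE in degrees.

1. ∠AEW = 62°  [△AWE]
2. ∠AEG = 62°  [G on ray EW]
3. ∠AGE = 72°  [△AGE]

∠AGE = 72°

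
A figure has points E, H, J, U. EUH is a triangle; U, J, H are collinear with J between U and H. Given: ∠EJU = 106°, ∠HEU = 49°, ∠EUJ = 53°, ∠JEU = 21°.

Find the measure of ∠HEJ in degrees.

∠HEJ = 28°

1. ∠EJH = 74°  [linear pair at J on UH]
2. ∠EUH = 53°  [J on ray UH]
3. ∠EHU = 78°  [△EUH]
4. ∠EHJ = 78°  [J on ray HU]
5. ∠HEJ = 28°  [△EJH]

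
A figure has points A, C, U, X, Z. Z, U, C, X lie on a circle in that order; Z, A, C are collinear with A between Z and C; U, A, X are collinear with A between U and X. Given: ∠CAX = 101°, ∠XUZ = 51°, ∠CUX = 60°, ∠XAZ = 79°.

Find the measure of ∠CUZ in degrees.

∠CUZ = 111°

1. ∠XCZ = 51°  [same arc ZX]
2. ∠CZX = 60°  [same arc CX]
3. ∠CXZ = 69°  [△ZCX]
4. ∠CUZ = 111°  [cyclic ZUCX, opposite ∠U+∠X]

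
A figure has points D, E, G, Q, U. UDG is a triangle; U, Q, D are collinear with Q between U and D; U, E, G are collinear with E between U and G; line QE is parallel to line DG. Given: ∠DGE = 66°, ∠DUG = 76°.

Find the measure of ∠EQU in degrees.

1. ∠DGU = 66°  [E on ray GU]
2. ∠GDU = 38°  [△UDG]
3. ∠EQU = 38°  [QE∥DG, corresponding at Q]

∠EQU = 38°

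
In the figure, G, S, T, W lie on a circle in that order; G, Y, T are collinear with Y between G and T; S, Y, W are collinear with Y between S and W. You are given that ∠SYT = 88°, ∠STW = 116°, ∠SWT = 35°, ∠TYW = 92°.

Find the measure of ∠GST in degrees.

1. ∠TSW = 29°  [△STW]
2. ∠SGT = 35°  [same arc ST]
3. ∠GTS = 63°  [△SYT]
4. ∠GST = 82°  [△GST]

∠GST = 82°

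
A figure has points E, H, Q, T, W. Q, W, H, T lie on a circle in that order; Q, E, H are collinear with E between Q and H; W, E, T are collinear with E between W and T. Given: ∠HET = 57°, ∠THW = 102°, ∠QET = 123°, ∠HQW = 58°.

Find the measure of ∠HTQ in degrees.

∠HTQ = 95°

1. ∠QEW = 57°  [vertical angles at E]
2. ∠TQW = 78°  [cyclic QWHT, opposite ∠Q+∠H]
3. ∠HTW = 58°  [same arc WH]
4. ∠QWT = 65°  [△QEW]
5. ∠QTW = 37°  [△QWT]
6. ∠QHT = 65°  [△HET]
7. ∠HQT = 20°  [△QET]
8. ∠HTQ = 95°  [△QHT]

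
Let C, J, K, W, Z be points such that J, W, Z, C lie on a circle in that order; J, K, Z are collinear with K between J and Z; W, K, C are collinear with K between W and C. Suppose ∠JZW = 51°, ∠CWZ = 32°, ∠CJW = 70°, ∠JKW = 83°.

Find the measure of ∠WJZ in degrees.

∠WJZ = 38°

1. ∠JCW = 51°  [same arc JW]
2. ∠CWJ = 59°  [△JWC]
3. ∠WJZ = 38°  [△JKW]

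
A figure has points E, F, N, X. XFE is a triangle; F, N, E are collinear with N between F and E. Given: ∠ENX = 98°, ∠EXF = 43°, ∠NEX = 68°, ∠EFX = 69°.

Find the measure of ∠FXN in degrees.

∠FXN = 29°

1. ∠FNX = 82°  [linear pair at N on FE]
2. ∠NFX = 69°  [N on ray FE]
3. ∠FXN = 29°  [△XFN]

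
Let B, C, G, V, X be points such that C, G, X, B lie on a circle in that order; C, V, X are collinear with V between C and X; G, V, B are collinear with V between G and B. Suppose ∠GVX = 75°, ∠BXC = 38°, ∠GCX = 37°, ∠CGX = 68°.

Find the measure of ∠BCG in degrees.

∠BCG = 67°

1. ∠BGC = 38°  [same arc CB]
2. ∠CXG = 75°  [△CGX]
3. ∠CBG = 75°  [same arc CG]
4. ∠BCG = 67°  [△CGB]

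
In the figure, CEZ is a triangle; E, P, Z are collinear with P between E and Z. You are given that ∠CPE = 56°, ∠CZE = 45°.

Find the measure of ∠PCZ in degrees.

∠PCZ = 11°

1. ∠CPZ = 124°  [linear pair at P on EZ]
2. ∠CZP = 45°  [P on ray ZE]
3. ∠PCZ = 11°  [△CPZ]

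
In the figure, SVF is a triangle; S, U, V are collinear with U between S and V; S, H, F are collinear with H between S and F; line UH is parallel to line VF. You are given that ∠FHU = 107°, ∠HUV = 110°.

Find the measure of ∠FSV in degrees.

1. ∠SHU = 73°  [linear pair at H on SF]
2. ∠HUS = 70°  [linear pair at U on SV]
3. ∠HSU = 37°  [△SUH]
4. ∠FSV = 37°  [U on SV, H on SF]

∠FSV = 37°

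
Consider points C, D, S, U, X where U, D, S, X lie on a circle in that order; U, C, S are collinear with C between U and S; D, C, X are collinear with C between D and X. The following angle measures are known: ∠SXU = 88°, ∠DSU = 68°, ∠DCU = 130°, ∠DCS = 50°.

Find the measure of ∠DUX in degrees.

∠DUX = 82°

1. ∠SDU = 92°  [cyclic UDSX, opposite ∠D+∠X]
2. ∠DXU = 68°  [same arc UD]
3. ∠DUS = 20°  [△UDS]
4. ∠UDX = 30°  [△UCD]
5. ∠DUX = 82°  [△UDX]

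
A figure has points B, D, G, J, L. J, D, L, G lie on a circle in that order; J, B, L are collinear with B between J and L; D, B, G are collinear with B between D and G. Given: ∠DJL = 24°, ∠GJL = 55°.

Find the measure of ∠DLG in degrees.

∠DLG = 101°

1. ∠DGL = 24°  [same arc DL]
2. ∠GDL = 55°  [same arc LG]
3. ∠DLG = 101°  [△DLG]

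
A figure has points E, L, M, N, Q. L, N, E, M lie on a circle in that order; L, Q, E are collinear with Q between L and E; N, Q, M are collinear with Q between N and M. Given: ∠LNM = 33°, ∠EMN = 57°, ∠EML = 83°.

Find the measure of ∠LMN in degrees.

1. ∠LEM = 33°  [same arc LM]
2. ∠EQM = 90°  [△EQM]
3. ∠ELM = 64°  [△LEM]
4. ∠LQM = 90°  [linear pair at Q on LE]
5. ∠LMN = 26°  [△LQM]

∠LMN = 26°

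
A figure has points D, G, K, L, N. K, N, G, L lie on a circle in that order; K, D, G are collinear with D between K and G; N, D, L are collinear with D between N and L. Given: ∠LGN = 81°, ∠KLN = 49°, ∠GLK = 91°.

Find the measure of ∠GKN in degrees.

1. ∠KGN = 49°  [same arc KN]
2. ∠GNK = 89°  [cyclic KNGL, opposite ∠N+∠L]
3. ∠GKN = 42°  [△KNG]

∠GKN = 42°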